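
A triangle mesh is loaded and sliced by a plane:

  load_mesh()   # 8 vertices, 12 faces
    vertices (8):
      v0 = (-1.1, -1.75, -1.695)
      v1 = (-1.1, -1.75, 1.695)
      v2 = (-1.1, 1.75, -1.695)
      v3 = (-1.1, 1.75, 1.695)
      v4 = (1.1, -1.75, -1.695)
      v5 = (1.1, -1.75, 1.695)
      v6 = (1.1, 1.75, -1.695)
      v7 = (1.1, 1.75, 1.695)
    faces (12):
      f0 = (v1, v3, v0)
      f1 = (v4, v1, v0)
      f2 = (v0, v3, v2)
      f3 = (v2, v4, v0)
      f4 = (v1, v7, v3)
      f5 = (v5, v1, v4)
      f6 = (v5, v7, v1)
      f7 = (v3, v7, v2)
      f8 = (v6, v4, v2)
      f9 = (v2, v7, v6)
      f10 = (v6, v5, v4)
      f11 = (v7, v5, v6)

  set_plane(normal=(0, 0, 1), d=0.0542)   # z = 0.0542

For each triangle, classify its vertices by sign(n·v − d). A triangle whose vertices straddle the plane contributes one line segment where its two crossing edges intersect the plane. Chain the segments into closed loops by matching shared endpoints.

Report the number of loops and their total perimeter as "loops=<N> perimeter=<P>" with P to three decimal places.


Straddling triangles (8 of 12):
  (v1,v3,v0) [++-] → (-1.1, 0.0559587, 0.0542)–(-1.1, -1.75, 0.0542)  len=1.8060
  (v4,v1,v0) [-+-] → (-0.035174, -1.75, 0.0542)–(-1.1, -1.75, 0.0542)  len=1.0648
  (v0,v3,v2) [-+-] → (-1.1, 0.0559587, 0.0542)–(-1.1, 1.75, 0.0542)  len=1.6940
  (v5,v1,v4) [++-] → (-0.035174, -1.75, 0.0542)–(1.1, -1.75, 0.0542)  len=1.1352
  (v3,v7,v2) [++-] → (0.035174, 1.75, 0.0542)–(-1.1, 1.75, 0.0542)  len=1.1352
  (v2,v7,v6) [-+-] → (0.035174, 1.75, 0.0542)–(1.1, 1.75, 0.0542)  len=1.0648
  (v6,v5,v4) [-+-] → (1.1, -0.0559587, 0.0542)–(1.1, -1.75, 0.0542)  len=1.6940
  (v7,v5,v6) [++-] → (1.1, -0.0559587, 0.0542)–(1.1, 1.75, 0.0542)  len=1.8060

Chained into 1 loop(s):
  loop 1: 8 segments, perimeter = 11.4000
Total perimeter = 11.400

loops=1 perimeter=11.400


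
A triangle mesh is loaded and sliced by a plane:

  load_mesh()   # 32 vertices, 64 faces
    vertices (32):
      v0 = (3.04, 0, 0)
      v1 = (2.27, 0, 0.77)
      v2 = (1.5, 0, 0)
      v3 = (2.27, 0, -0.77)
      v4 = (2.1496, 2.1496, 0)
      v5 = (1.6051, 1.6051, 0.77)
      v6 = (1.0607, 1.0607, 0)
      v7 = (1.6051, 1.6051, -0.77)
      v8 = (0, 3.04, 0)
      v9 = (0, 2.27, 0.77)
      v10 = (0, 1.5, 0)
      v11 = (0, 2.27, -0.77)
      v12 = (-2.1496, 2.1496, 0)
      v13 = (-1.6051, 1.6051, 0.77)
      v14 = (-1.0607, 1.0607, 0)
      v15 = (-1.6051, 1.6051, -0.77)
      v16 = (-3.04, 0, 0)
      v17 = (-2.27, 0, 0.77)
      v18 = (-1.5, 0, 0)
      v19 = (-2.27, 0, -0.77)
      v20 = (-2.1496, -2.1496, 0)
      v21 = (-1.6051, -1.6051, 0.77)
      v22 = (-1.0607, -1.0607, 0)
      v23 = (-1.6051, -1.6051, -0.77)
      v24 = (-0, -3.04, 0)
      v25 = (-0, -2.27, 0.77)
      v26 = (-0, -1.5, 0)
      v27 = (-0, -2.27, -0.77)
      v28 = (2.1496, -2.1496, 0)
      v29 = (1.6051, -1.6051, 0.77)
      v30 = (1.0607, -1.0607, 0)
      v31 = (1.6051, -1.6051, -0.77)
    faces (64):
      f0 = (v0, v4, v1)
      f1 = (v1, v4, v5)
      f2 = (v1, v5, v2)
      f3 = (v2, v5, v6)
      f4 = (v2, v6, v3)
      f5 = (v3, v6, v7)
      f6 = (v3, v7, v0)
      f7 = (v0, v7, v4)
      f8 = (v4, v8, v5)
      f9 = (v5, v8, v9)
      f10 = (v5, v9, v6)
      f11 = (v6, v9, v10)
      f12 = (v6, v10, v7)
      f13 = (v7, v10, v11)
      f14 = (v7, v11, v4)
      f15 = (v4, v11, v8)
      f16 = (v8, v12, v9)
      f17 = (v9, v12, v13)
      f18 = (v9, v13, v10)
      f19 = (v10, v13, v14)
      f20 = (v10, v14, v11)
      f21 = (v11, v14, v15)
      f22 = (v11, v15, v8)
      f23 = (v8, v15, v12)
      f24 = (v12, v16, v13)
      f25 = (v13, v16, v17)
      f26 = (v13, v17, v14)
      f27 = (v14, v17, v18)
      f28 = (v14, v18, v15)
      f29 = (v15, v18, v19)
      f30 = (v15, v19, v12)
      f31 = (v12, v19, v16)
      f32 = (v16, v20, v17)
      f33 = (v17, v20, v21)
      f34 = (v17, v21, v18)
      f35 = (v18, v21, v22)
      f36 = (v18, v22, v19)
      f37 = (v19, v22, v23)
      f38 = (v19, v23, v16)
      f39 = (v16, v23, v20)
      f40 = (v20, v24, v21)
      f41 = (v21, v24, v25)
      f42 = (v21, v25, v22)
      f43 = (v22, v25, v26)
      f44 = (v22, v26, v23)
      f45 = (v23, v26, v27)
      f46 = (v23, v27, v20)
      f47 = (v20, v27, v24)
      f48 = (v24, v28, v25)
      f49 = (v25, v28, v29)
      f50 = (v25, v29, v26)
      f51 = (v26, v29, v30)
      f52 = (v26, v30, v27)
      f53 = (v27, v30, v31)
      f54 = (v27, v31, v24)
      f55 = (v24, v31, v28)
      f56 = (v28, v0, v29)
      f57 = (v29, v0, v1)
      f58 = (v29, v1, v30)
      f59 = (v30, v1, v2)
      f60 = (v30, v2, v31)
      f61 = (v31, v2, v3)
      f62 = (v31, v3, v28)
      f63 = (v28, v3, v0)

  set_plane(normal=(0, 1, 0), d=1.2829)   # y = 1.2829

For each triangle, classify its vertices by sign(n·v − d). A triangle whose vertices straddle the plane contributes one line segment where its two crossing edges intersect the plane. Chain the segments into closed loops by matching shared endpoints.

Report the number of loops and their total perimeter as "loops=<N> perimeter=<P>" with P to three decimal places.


Straddling triangles (20 of 64):
  (v0,v4,v1) [-+-] → (2.5086, 1.2829, 0)–(2.19814, 1.2829, 0.310457)  len=0.4391
  (v1,v4,v5) [-++] → (2.19814, 1.2829, 0.310457)–(1.73857, 1.2829, 0.77)  len=0.6499
  (v1,v5,v2) [-+-] → (1.73857, 1.2829, 0.77)–(1.584, 1.2829, 0.615434)  len=0.2186
  (v2,v5,v6) [-+-] → (1.584, 1.2829, 0.615434)–(1.2829, 1.2829, 0.31428)  len=0.4259
  (v3,v6,v7) [--+] → (1.2829, 1.2829, -0.31428)–(1.73857, 1.2829, -0.77)  len=0.6444
  (v3,v7,v0) [-+-] → (1.73857, 1.2829, -0.77)–(1.89313, 1.2829, -0.615434)  len=0.2186
  (v0,v7,v4) [-++] → (1.89313, 1.2829, -0.615434)–(2.5086, 1.2829, 0)  len=0.8704
  (v5,v9,v6) [++-] → (0.865804, 1.2829, 0.141482)–(1.2829, 1.2829, 0.31428)  len=0.4515
  (v6,v9,v10) [-++] → (0.865804, 1.2829, 0.141482)–(0.524193, 1.2829, 0)  len=0.3698
  (v6,v10,v7) [-++] → (0.524193, 1.2829, 0)–(1.2829, 1.2829, -0.31428)  len=0.8212
  (v10,v13,v14) [++-] → (-1.2829, 1.2829, 0.31428)–(-0.524193, 1.2829, 0)  len=0.8212
  (v10,v14,v11) [+-+] → (-0.524193, 1.2829, 0)–(-0.865804, 1.2829, -0.141482)  len=0.3698
  (v11,v14,v15) [+-+] → (-0.865804, 1.2829, -0.141482)–(-1.2829, 1.2829, -0.31428)  len=0.4515
  (v12,v16,v13) [+-+] → (-2.5086, 1.2829, 0)–(-1.89313, 1.2829, 0.615434)  len=0.8704
  (v13,v16,v17) [+--] → (-1.89313, 1.2829, 0.615434)–(-1.73857, 1.2829, 0.77)  len=0.2186
  (v13,v17,v14) [+--] → (-1.73857, 1.2829, 0.77)–(-1.2829, 1.2829, 0.31428)  len=0.6444
  (v14,v18,v15) [--+] → (-1.584, 1.2829, -0.615434)–(-1.2829, 1.2829, -0.31428)  len=0.4259
  (v15,v18,v19) [+--] → (-1.584, 1.2829, -0.615434)–(-1.73857, 1.2829, -0.77)  len=0.2186
  (v15,v19,v12) [+-+] → (-1.73857, 1.2829, -0.77)–(-2.19814, 1.2829, -0.310457)  len=0.6499
  (v12,v19,v16) [+--] → (-2.19814, 1.2829, -0.310457)–(-2.5086, 1.2829, 0)  len=0.4391

Chained into 2 loop(s):
  loop 1: 10 segments, perimeter = 5.1093
  loop 2: 10 segments, perimeter = 5.1093
Total perimeter = 10.219

loops=2 perimeter=10.219


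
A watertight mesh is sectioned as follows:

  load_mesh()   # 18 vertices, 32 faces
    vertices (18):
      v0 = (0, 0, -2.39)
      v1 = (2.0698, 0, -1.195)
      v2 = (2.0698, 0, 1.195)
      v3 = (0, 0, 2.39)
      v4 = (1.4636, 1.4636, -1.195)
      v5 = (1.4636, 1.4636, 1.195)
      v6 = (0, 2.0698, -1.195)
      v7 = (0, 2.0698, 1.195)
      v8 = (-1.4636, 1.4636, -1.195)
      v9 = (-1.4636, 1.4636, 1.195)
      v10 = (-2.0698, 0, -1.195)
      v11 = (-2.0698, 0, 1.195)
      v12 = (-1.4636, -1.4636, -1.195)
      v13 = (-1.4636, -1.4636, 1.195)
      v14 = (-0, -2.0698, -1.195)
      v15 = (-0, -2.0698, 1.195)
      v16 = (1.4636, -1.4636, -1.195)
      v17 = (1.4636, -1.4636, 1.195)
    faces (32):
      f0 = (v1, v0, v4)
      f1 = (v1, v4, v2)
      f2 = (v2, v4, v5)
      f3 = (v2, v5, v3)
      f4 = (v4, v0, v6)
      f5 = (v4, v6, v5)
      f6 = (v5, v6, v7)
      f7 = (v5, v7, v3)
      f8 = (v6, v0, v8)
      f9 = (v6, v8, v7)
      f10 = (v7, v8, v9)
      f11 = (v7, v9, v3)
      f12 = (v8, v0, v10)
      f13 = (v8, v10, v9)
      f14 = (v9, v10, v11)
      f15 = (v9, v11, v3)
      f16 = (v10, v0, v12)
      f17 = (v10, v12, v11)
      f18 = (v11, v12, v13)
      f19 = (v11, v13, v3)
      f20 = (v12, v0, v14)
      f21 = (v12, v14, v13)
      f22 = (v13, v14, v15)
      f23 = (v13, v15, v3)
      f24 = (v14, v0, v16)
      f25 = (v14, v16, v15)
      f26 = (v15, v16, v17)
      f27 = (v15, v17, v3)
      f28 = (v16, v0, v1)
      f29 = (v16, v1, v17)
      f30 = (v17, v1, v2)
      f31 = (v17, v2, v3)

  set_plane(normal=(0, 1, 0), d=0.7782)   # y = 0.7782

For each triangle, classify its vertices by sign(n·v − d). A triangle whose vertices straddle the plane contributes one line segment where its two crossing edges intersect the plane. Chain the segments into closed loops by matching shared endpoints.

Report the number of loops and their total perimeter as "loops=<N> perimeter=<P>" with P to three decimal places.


loops=1 perimeter=12.457

Straddling triangles (12 of 32):
  (v1,v0,v4) [--+] → (0.7782, 0.7782, -1.75462)–(1.74748, 0.7782, -1.195)  len=1.1192
  (v1,v4,v2) [-+-] → (1.74748, 0.7782, -1.195)–(1.74748, 0.7782, -0.0757693)  len=1.1192
  (v2,v4,v5) [-++] → (1.74748, 0.7782, -0.0757693)–(1.74748, 0.7782, 1.195)  len=1.2708
  (v2,v5,v3) [-+-] → (1.74748, 0.7782, 1.195)–(0.7782, 0.7782, 1.75462)  len=1.1192
  (v4,v0,v6) [+-+] → (0.7782, 0.7782, -1.75462)–(0, 0.7782, -1.94071)  len=0.8001
  (v5,v7,v3) [++-] → (0, 0.7782, 1.94071)–(0.7782, 0.7782, 1.75462)  len=0.8001
  (v6,v0,v8) [+-+] → (0, 0.7782, -1.94071)–(-0.7782, 0.7782, -1.75462)  len=0.8001
  (v7,v9,v3) [++-] → (-0.7782, 0.7782, 1.75462)–(0, 0.7782, 1.94071)  len=0.8001
  (v8,v0,v10) [+--] → (-0.7782, 0.7782, -1.75462)–(-1.74748, 0.7782, -1.195)  len=1.1192
  (v8,v10,v9) [+-+] → (-1.74748, 0.7782, -1.195)–(-1.74748, 0.7782, 0.0757693)  len=1.2708
  (v9,v10,v11) [+--] → (-1.74748, 0.7782, 0.0757693)–(-1.74748, 0.7782, 1.195)  len=1.1192
  (v9,v11,v3) [+--] → (-1.74748, 0.7782, 1.195)–(-0.7782, 0.7782, 1.75462)  len=1.1192

Chained into 1 loop(s):
  loop 1: 12 segments, perimeter = 12.4575
Total perimeter = 12.457


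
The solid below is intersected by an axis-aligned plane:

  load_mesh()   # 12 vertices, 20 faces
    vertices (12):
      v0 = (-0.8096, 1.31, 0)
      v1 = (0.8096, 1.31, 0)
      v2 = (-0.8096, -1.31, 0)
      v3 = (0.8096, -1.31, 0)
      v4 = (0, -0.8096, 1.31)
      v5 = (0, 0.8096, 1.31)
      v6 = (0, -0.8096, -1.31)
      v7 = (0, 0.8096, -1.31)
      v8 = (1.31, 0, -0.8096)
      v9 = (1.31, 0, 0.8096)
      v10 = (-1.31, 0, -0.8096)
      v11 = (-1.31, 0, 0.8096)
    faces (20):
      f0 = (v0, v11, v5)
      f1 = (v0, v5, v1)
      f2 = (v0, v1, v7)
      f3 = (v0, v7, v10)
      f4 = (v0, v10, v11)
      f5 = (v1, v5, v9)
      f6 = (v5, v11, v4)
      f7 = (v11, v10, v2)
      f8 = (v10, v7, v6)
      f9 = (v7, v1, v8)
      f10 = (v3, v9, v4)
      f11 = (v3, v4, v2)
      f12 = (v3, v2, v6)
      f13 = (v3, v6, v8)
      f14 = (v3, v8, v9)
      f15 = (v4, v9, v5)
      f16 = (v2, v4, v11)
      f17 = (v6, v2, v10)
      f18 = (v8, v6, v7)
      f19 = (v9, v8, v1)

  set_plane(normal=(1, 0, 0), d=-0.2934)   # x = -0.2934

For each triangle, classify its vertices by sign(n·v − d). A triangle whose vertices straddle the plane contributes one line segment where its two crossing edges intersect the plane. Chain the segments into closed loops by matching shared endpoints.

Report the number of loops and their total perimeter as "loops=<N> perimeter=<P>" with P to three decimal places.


loops=1 perimeter=8.141

Straddling triangles (10 of 20):
  (v0,v11,v5) [--+] → (-0.2934, 0.628274, 1.19793)–(-0.2934, 0.990946, 0.835254)  len=0.5129
  (v0,v5,v1) [-++] → (-0.2934, 0.990946, 0.835254)–(-0.2934, 1.31, 0)  len=0.8941
  (v0,v1,v7) [-++] → (-0.2934, 1.31, 0)–(-0.2934, 0.990946, -0.835254)  len=0.8941
  (v0,v7,v10) [-+-] → (-0.2934, 0.990946, -0.835254)–(-0.2934, 0.628274, -1.19793)  len=0.5129
  (v5,v11,v4) [+-+] → (-0.2934, 0.628274, 1.19793)–(-0.2934, -0.628274, 1.19793)  len=1.2565
  (v10,v7,v6) [-++] → (-0.2934, 0.628274, -1.19793)–(-0.2934, -0.628274, -1.19793)  len=1.2565
  (v3,v4,v2) [++-] → (-0.2934, -0.990946, 0.835254)–(-0.2934, -1.31, 0)  len=0.8941
  (v3,v2,v6) [+-+] → (-0.2934, -1.31, 0)–(-0.2934, -0.990946, -0.835254)  len=0.8941
  (v2,v4,v11) [-+-] → (-0.2934, -0.990946, 0.835254)–(-0.2934, -0.628274, 1.19793)  len=0.5129
  (v6,v2,v10) [+--] → (-0.2934, -0.990946, -0.835254)–(-0.2934, -0.628274, -1.19793)  len=0.5129

Chained into 1 loop(s):
  loop 1: 10 segments, perimeter = 8.1411
Total perimeter = 8.141


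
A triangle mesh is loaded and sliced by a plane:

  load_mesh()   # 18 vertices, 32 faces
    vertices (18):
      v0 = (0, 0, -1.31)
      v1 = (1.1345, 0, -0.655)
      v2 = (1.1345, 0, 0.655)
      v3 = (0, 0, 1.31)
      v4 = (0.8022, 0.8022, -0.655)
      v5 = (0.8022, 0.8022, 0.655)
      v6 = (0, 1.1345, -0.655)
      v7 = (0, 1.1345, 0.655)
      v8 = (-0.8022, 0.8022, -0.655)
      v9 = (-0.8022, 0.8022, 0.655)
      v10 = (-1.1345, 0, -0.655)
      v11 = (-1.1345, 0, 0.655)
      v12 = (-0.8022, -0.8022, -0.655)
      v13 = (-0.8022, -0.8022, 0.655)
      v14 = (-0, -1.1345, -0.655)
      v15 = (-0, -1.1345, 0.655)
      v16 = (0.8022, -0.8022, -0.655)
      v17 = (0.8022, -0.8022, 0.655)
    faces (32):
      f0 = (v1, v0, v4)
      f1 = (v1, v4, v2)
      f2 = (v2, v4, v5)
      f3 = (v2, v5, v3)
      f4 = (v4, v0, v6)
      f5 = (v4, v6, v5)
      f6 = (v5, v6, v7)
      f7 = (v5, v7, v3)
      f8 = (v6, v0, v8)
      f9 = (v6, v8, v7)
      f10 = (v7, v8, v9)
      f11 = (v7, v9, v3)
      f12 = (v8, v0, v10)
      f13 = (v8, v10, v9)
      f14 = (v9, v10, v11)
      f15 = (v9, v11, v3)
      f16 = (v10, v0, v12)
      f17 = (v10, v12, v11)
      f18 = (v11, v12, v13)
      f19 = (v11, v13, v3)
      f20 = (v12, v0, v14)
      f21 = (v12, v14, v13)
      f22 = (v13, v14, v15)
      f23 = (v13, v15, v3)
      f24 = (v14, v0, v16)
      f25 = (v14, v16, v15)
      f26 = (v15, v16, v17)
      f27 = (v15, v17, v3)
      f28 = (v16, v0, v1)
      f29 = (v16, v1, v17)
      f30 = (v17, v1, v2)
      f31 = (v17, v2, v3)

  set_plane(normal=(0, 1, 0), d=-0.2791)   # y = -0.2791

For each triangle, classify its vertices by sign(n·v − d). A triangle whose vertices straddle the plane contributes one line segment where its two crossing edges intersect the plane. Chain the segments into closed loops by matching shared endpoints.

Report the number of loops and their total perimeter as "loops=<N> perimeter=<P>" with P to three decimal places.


loops=1 perimeter=7.185

Straddling triangles (12 of 32):
  (v10,v0,v12) [++-] → (-0.2791, -0.2791, -1.08211)–(-1.01889, -0.2791, -0.655)  len=0.8542
  (v10,v12,v11) [+-+] → (-1.01889, -0.2791, -0.655)–(-1.01889, -0.2791, 0.199227)  len=0.8542
  (v11,v12,v13) [+--] → (-1.01889, -0.2791, 0.199227)–(-1.01889, -0.2791, 0.655)  len=0.4558
  (v11,v13,v3) [+-+] → (-1.01889, -0.2791, 0.655)–(-0.2791, -0.2791, 1.08211)  len=0.8542
  (v12,v0,v14) [-+-] → (-0.2791, -0.2791, -1.08211)–(0, -0.2791, -1.14886)  len=0.2870
  (v13,v15,v3) [--+] → (0, -0.2791, 1.14886)–(-0.2791, -0.2791, 1.08211)  len=0.2870
  (v14,v0,v16) [-+-] → (0, -0.2791, -1.14886)–(0.2791, -0.2791, -1.08211)  len=0.2870
  (v15,v17,v3) [--+] → (0.2791, -0.2791, 1.08211)–(0, -0.2791, 1.14886)  len=0.2870
  (v16,v0,v1) [-++] → (0.2791, -0.2791, -1.08211)–(1.01889, -0.2791, -0.655)  len=0.8542
  (v16,v1,v17) [-+-] → (1.01889, -0.2791, -0.655)–(1.01889, -0.2791, -0.199227)  len=0.4558
  (v17,v1,v2) [-++] → (1.01889, -0.2791, -0.199227)–(1.01889, -0.2791, 0.655)  len=0.8542
  (v17,v2,v3) [-++] → (1.01889, -0.2791, 0.655)–(0.2791, -0.2791, 1.08211)  len=0.8542

Chained into 1 loop(s):
  loop 1: 12 segments, perimeter = 7.1848
Total perimeter = 7.185


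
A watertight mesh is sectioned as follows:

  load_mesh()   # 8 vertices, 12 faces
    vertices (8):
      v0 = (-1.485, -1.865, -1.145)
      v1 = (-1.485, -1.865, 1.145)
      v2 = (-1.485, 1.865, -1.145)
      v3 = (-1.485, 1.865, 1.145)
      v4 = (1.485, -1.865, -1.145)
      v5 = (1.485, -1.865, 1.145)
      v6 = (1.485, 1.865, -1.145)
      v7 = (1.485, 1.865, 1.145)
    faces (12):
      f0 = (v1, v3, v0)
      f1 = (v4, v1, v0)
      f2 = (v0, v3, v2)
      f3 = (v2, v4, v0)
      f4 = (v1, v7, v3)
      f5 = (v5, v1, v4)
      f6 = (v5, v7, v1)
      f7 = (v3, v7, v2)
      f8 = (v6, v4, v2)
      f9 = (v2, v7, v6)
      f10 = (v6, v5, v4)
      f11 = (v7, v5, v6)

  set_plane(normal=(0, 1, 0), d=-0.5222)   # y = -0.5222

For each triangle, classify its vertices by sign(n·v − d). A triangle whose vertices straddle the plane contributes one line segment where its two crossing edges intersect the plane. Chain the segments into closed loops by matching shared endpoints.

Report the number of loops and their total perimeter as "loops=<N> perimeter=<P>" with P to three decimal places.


loops=1 perimeter=10.520

Straddling triangles (8 of 12):
  (v1,v3,v0) [-+-] → (-1.485, -0.5222, 1.145)–(-1.485, -0.5222, -0.3206)  len=1.4656
  (v0,v3,v2) [-++] → (-1.485, -0.5222, -0.3206)–(-1.485, -0.5222, -1.145)  len=0.8244
  (v2,v4,v0) [+--] → (0.4158, -0.5222, -1.145)–(-1.485, -0.5222, -1.145)  len=1.9008
  (v1,v7,v3) [-++] → (-0.4158, -0.5222, 1.145)–(-1.485, -0.5222, 1.145)  len=1.0692
  (v5,v7,v1) [-+-] → (1.485, -0.5222, 1.145)–(-0.4158, -0.5222, 1.145)  len=1.9008
  (v6,v4,v2) [+-+] → (1.485, -0.5222, -1.145)–(0.4158, -0.5222, -1.145)  len=1.0692
  (v6,v5,v4) [+--] → (1.485, -0.5222, 0.3206)–(1.485, -0.5222, -1.145)  len=1.4656
  (v7,v5,v6) [+-+] → (1.485, -0.5222, 1.145)–(1.485, -0.5222, 0.3206)  len=0.8244

Chained into 1 loop(s):
  loop 1: 8 segments, perimeter = 10.5200
Total perimeter = 10.520


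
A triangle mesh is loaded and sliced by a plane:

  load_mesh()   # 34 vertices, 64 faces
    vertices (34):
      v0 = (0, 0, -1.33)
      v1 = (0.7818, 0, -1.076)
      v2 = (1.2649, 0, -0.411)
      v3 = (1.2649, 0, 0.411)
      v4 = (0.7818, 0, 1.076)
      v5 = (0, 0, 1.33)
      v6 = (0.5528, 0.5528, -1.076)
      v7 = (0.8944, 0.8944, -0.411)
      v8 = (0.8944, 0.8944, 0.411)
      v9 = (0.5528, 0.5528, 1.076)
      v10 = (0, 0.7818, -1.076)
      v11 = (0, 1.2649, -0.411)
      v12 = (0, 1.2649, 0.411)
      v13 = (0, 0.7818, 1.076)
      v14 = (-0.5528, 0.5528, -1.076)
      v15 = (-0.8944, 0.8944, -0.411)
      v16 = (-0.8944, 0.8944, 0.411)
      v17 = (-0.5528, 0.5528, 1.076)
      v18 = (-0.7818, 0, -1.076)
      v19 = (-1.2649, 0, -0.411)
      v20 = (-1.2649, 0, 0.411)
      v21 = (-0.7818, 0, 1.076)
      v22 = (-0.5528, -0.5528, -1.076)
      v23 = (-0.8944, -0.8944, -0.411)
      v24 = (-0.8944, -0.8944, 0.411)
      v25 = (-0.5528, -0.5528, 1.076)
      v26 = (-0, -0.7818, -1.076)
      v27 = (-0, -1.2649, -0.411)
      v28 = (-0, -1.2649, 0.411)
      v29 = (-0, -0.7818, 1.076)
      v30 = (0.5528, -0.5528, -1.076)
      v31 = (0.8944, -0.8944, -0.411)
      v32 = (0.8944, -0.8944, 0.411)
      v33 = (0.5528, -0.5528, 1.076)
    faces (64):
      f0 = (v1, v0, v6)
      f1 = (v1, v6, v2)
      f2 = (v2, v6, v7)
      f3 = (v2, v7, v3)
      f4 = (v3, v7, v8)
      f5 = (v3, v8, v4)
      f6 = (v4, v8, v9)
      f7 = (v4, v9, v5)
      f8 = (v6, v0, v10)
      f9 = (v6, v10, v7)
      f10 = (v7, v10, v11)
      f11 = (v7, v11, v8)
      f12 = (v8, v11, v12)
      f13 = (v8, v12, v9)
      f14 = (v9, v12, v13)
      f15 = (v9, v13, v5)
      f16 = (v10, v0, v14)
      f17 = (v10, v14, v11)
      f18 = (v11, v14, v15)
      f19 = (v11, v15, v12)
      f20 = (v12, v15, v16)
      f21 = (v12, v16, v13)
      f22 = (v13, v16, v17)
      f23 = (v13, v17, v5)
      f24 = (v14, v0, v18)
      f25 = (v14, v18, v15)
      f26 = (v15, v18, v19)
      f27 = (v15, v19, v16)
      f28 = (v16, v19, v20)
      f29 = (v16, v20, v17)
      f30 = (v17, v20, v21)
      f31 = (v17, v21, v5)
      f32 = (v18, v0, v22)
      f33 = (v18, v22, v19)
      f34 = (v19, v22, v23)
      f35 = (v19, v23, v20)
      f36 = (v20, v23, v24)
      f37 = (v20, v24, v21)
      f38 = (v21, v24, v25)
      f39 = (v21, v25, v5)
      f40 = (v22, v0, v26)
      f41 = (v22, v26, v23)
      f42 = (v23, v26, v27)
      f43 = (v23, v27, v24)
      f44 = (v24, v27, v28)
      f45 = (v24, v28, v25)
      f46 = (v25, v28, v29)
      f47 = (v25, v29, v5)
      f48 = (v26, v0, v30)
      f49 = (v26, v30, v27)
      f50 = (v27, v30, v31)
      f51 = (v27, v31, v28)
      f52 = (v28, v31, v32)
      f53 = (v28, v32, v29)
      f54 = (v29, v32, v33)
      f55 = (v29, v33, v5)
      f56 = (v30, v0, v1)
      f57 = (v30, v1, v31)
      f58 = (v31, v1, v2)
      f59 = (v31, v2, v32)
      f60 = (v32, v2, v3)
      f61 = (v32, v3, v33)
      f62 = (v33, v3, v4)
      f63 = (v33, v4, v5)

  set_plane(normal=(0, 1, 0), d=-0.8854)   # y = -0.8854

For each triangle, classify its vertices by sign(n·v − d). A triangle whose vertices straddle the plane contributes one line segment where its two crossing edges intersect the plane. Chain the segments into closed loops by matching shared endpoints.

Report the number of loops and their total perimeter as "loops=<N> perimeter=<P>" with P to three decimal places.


Straddling triangles (18 of 64):
  (v19,v22,v23) [++-] → (-0.8854, -0.8854, -0.42852)–(-0.898128, -0.8854, -0.411)  len=0.0217
  (v19,v23,v20) [+-+] → (-0.898128, -0.8854, -0.411)–(-0.898128, -0.8854, -0.402729)  len=0.0083
  (v20,v23,v24) [+--] → (-0.898128, -0.8854, -0.402729)–(-0.898128, -0.8854, 0.411)  len=0.8137
  (v20,v24,v21) [+-+] → (-0.898128, -0.8854, 0.411)–(-0.893267, -0.8854, 0.417692)  len=0.0083
  (v21,v24,v25) [+-+] → (-0.893267, -0.8854, 0.417692)–(-0.8854, -0.8854, 0.42852)  len=0.0134
  (v22,v26,v23) [++-] → (-0.822912, -0.8854, -0.464153)–(-0.8854, -0.8854, -0.42852)  len=0.0719
  (v23,v26,v27) [-+-] → (-0.822912, -0.8854, -0.464153)–(0, -0.8854, -0.933392)  len=0.9473
  (v24,v28,v25) [--+] → (-0.294604, -0.8854, 0.765399)–(-0.8854, -0.8854, 0.42852)  len=0.6801
  (v25,v28,v29) [+-+] → (-0.294604, -0.8854, 0.765399)–(0, -0.8854, 0.933392)  len=0.3391
  (v26,v30,v27) [++-] → (0.294604, -0.8854, -0.765399)–(0, -0.8854, -0.933392)  len=0.3391
  (v27,v30,v31) [-+-] → (0.294604, -0.8854, -0.765399)–(0.8854, -0.8854, -0.42852)  len=0.6801
  (v28,v32,v29) [--+] → (0.822912, -0.8854, 0.464153)–(0, -0.8854, 0.933392)  len=0.9473
  (v29,v32,v33) [+-+] → (0.822912, -0.8854, 0.464153)–(0.8854, -0.8854, 0.42852)  len=0.0719
  (v30,v1,v31) [++-] → (0.893267, -0.8854, -0.417692)–(0.8854, -0.8854, -0.42852)  len=0.0134
  (v31,v1,v2) [-++] → (0.893267, -0.8854, -0.417692)–(0.898128, -0.8854, -0.411)  len=0.0083
  (v31,v2,v32) [-+-] → (0.898128, -0.8854, -0.411)–(0.898128, -0.8854, 0.402729)  len=0.8137
  (v32,v2,v3) [-++] → (0.898128, -0.8854, 0.402729)–(0.898128, -0.8854, 0.411)  len=0.0083
  (v32,v3,v33) [-++] → (0.898128, -0.8854, 0.411)–(0.8854, -0.8854, 0.42852)  len=0.0217

Chained into 1 loop(s):
  loop 1: 18 segments, perimeter = 5.8075
Total perimeter = 5.808

loops=1 perimeter=5.808


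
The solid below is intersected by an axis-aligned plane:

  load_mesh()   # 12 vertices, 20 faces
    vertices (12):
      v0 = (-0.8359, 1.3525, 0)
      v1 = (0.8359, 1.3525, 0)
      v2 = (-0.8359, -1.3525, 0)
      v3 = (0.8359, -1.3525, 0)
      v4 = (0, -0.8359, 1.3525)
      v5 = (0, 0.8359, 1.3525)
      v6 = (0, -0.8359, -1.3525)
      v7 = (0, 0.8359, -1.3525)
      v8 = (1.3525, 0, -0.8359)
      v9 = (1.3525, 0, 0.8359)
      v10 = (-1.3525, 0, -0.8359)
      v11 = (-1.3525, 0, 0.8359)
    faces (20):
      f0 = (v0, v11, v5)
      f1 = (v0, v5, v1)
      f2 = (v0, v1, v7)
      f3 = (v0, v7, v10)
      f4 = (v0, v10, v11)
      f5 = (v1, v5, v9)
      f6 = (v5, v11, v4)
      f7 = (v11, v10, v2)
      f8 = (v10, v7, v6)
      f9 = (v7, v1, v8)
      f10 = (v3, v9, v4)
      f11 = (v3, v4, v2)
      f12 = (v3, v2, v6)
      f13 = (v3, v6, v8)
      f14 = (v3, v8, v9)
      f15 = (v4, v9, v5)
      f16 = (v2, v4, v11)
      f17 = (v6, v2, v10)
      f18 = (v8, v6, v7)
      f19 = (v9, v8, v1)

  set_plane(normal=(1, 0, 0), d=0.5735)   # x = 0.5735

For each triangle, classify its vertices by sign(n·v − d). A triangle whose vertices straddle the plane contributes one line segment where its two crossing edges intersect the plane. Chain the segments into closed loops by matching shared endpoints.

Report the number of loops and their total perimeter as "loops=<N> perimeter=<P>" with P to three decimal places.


Straddling triangles (10 of 20):
  (v0,v5,v1) [--+] → (0.5735, 1.19033, 0.424568)–(0.5735, 1.3525, 0)  len=0.4545
  (v0,v1,v7) [-+-] → (0.5735, 1.3525, 0)–(0.5735, 1.19033, -0.424568)  len=0.4545
  (v1,v5,v9) [+-+] → (0.5735, 1.19033, 0.424568)–(0.5735, 0.481454, 1.13345)  len=1.0025
  (v7,v1,v8) [-++] → (0.5735, 1.19033, -0.424568)–(0.5735, 0.481454, -1.13345)  len=1.0025
  (v3,v9,v4) [++-] → (0.5735, -0.481454, 1.13345)–(0.5735, -1.19033, 0.424568)  len=1.0025
  (v3,v4,v2) [+--] → (0.5735, -1.19033, 0.424568)–(0.5735, -1.3525, 0)  len=0.4545
  (v3,v2,v6) [+--] → (0.5735, -1.3525, 0)–(0.5735, -1.19033, -0.424568)  len=0.4545
  (v3,v6,v8) [+-+] → (0.5735, -1.19033, -0.424568)–(0.5735, -0.481454, -1.13345)  len=1.0025
  (v4,v9,v5) [-+-] → (0.5735, -0.481454, 1.13345)–(0.5735, 0.481454, 1.13345)  len=0.9629
  (v8,v6,v7) [+--] → (0.5735, -0.481454, -1.13345)–(0.5735, 0.481454, -1.13345)  len=0.9629

Chained into 1 loop(s):
  loop 1: 10 segments, perimeter = 7.7538
Total perimeter = 7.754

loops=1 perimeter=7.754


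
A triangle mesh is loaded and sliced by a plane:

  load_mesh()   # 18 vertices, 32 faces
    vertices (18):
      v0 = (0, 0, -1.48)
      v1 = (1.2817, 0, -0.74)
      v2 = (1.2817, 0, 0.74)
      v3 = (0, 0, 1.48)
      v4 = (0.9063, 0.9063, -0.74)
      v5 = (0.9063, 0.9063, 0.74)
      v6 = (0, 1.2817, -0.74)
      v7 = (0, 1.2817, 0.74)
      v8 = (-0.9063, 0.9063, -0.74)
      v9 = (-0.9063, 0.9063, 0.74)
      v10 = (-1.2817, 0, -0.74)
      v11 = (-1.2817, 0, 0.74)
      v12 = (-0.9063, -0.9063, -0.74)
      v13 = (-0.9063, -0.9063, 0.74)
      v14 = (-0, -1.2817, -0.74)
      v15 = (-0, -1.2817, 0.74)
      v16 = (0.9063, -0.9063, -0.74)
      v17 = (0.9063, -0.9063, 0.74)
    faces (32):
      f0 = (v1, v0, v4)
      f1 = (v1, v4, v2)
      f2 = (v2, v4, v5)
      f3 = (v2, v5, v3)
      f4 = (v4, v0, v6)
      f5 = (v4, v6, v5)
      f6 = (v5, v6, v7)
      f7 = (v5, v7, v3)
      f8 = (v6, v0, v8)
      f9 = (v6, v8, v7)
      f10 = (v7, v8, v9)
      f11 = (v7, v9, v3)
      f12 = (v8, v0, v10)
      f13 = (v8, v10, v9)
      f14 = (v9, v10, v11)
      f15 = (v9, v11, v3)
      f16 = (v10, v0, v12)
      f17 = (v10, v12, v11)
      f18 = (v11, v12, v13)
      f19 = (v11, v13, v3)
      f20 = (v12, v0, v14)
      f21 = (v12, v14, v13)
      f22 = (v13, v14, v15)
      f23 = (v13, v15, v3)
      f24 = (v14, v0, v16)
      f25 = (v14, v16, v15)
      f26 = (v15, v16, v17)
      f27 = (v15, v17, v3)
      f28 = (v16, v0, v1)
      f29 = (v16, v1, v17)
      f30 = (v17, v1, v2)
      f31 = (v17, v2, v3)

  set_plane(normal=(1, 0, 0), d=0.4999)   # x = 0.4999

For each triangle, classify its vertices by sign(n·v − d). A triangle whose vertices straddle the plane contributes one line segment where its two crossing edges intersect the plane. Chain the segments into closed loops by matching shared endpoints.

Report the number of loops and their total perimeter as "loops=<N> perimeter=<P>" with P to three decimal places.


loops=1 perimeter=7.671

Straddling triangles (12 of 32):
  (v1,v0,v4) [+-+] → (0.4999, 0, -1.19138)–(0.4999, 0.4999, -1.07183)  len=0.5140
  (v2,v5,v3) [++-] → (0.4999, 0.4999, 1.07183)–(0.4999, 0, 1.19138)  len=0.5140
  (v4,v0,v6) [+--] → (0.4999, 0.4999, -1.07183)–(0.4999, 1.07464, -0.74)  len=0.6636
  (v4,v6,v5) [+-+] → (0.4999, 1.07464, -0.74)–(0.4999, 1.07464, 0.0763434)  len=0.8163
  (v5,v6,v7) [+--] → (0.4999, 1.07464, 0.0763434)–(0.4999, 1.07464, 0.74)  len=0.6637
  (v5,v7,v3) [+--] → (0.4999, 1.07464, 0.74)–(0.4999, 0.4999, 1.07183)  len=0.6636
  (v14,v0,v16) [--+] → (0.4999, -0.4999, -1.07183)–(0.4999, -1.07464, -0.74)  len=0.6636
  (v14,v16,v15) [-+-] → (0.4999, -1.07464, -0.74)–(0.4999, -1.07464, -0.0763434)  len=0.6637
  (v15,v16,v17) [-++] → (0.4999, -1.07464, -0.0763434)–(0.4999, -1.07464, 0.74)  len=0.8163
  (v15,v17,v3) [-+-] → (0.4999, -1.07464, 0.74)–(0.4999, -0.4999, 1.07183)  len=0.6636
  (v16,v0,v1) [+-+] → (0.4999, -0.4999, -1.07183)–(0.4999, 0, -1.19138)  len=0.5140
  (v17,v2,v3) [++-] → (0.4999, 0, 1.19138)–(0.4999, -0.4999, 1.07183)  len=0.5140

Chained into 1 loop(s):
  loop 1: 12 segments, perimeter = 7.6706
Total perimeter = 7.671


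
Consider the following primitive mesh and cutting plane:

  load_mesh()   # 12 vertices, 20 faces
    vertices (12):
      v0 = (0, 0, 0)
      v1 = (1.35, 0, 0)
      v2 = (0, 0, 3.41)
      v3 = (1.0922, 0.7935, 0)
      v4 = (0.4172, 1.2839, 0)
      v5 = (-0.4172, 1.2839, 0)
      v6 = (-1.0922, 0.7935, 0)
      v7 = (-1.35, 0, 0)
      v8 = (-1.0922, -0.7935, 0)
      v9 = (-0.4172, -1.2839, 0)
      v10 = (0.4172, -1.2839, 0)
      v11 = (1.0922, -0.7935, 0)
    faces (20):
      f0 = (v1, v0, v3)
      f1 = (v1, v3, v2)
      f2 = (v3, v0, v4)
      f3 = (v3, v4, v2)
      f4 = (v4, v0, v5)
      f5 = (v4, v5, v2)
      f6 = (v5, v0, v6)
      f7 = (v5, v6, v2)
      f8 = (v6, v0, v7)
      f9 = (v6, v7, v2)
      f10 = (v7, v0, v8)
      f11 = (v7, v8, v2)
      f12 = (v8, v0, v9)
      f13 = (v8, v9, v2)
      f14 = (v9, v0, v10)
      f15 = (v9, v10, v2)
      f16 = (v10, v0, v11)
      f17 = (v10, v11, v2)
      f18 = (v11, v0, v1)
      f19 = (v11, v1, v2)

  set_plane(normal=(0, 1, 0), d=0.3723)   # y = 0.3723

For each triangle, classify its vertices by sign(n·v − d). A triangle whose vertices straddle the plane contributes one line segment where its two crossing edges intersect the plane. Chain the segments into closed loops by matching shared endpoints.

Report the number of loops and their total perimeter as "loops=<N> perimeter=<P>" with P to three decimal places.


loops=1 perimeter=8.045

Straddling triangles (10 of 20):
  (v1,v0,v3) [--+] → (0.512446, 0.3723, 0)–(1.22904, 0.3723, 0)  len=0.7166
  (v1,v3,v2) [-+-] → (1.22904, 0.3723, 0)–(0.512446, 0.3723, 1.81007)  len=1.9468
  (v3,v0,v4) [+-+] → (0.512446, 0.3723, 0)–(0.120978, 0.3723, 0)  len=0.3915
  (v3,v4,v2) [++-] → (0.120978, 0.3723, 2.42118)–(0.512446, 0.3723, 1.81007)  len=0.7257
  (v4,v0,v5) [+-+] → (0.120978, 0.3723, 0)–(-0.120978, 0.3723, 0)  len=0.2420
  (v4,v5,v2) [++-] → (-0.120978, 0.3723, 2.42118)–(0.120978, 0.3723, 2.42118)  len=0.2420
  (v5,v0,v6) [+-+] → (-0.120978, 0.3723, 0)–(-0.512446, 0.3723, 0)  len=0.3915
  (v5,v6,v2) [++-] → (-0.512446, 0.3723, 1.81007)–(-0.120978, 0.3723, 2.42118)  len=0.7257
  (v6,v0,v7) [+--] → (-0.512446, 0.3723, 0)–(-1.22904, 0.3723, 0)  len=0.7166
  (v6,v7,v2) [+--] → (-1.22904, 0.3723, 0)–(-0.512446, 0.3723, 1.81007)  len=1.9468

Chained into 1 loop(s):
  loop 1: 10 segments, perimeter = 8.0450
Total perimeter = 8.045


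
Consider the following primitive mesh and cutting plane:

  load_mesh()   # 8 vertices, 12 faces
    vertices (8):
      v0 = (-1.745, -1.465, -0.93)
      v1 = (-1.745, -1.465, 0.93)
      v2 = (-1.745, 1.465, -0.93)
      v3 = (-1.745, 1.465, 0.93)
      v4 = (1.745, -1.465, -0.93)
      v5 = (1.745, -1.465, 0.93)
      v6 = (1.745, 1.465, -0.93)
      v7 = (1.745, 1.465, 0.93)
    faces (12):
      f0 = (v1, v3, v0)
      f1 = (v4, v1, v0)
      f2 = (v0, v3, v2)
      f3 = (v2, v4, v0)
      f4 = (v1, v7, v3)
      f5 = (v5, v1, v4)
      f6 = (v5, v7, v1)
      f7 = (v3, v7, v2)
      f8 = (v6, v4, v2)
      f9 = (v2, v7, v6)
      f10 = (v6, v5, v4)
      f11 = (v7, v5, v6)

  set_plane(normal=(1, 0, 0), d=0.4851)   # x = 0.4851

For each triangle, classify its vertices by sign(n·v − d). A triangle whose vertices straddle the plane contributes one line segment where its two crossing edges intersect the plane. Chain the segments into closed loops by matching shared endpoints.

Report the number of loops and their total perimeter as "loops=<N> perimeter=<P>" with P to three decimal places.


Straddling triangles (8 of 12):
  (v4,v1,v0) [+--] → (0.4851, -1.465, -0.258535)–(0.4851, -1.465, -0.93)  len=0.6715
  (v2,v4,v0) [-+-] → (0.4851, -0.407262, -0.93)–(0.4851, -1.465, -0.93)  len=1.0577
  (v1,v7,v3) [-+-] → (0.4851, 0.407262, 0.93)–(0.4851, 1.465, 0.93)  len=1.0577
  (v5,v1,v4) [+-+] → (0.4851, -1.465, 0.93)–(0.4851, -1.465, -0.258535)  len=1.1885
  (v5,v7,v1) [++-] → (0.4851, 0.407262, 0.93)–(0.4851, -1.465, 0.93)  len=1.8723
  (v3,v7,v2) [-+-] → (0.4851, 1.465, 0.93)–(0.4851, 1.465, 0.258535)  len=0.6715
  (v6,v4,v2) [++-] → (0.4851, -0.407262, -0.93)–(0.4851, 1.465, -0.93)  len=1.8723
  (v2,v7,v6) [-++] → (0.4851, 1.465, 0.258535)–(0.4851, 1.465, -0.93)  len=1.1885

Chained into 1 loop(s):
  loop 1: 8 segments, perimeter = 9.5800
Total perimeter = 9.580

loops=1 perimeter=9.580


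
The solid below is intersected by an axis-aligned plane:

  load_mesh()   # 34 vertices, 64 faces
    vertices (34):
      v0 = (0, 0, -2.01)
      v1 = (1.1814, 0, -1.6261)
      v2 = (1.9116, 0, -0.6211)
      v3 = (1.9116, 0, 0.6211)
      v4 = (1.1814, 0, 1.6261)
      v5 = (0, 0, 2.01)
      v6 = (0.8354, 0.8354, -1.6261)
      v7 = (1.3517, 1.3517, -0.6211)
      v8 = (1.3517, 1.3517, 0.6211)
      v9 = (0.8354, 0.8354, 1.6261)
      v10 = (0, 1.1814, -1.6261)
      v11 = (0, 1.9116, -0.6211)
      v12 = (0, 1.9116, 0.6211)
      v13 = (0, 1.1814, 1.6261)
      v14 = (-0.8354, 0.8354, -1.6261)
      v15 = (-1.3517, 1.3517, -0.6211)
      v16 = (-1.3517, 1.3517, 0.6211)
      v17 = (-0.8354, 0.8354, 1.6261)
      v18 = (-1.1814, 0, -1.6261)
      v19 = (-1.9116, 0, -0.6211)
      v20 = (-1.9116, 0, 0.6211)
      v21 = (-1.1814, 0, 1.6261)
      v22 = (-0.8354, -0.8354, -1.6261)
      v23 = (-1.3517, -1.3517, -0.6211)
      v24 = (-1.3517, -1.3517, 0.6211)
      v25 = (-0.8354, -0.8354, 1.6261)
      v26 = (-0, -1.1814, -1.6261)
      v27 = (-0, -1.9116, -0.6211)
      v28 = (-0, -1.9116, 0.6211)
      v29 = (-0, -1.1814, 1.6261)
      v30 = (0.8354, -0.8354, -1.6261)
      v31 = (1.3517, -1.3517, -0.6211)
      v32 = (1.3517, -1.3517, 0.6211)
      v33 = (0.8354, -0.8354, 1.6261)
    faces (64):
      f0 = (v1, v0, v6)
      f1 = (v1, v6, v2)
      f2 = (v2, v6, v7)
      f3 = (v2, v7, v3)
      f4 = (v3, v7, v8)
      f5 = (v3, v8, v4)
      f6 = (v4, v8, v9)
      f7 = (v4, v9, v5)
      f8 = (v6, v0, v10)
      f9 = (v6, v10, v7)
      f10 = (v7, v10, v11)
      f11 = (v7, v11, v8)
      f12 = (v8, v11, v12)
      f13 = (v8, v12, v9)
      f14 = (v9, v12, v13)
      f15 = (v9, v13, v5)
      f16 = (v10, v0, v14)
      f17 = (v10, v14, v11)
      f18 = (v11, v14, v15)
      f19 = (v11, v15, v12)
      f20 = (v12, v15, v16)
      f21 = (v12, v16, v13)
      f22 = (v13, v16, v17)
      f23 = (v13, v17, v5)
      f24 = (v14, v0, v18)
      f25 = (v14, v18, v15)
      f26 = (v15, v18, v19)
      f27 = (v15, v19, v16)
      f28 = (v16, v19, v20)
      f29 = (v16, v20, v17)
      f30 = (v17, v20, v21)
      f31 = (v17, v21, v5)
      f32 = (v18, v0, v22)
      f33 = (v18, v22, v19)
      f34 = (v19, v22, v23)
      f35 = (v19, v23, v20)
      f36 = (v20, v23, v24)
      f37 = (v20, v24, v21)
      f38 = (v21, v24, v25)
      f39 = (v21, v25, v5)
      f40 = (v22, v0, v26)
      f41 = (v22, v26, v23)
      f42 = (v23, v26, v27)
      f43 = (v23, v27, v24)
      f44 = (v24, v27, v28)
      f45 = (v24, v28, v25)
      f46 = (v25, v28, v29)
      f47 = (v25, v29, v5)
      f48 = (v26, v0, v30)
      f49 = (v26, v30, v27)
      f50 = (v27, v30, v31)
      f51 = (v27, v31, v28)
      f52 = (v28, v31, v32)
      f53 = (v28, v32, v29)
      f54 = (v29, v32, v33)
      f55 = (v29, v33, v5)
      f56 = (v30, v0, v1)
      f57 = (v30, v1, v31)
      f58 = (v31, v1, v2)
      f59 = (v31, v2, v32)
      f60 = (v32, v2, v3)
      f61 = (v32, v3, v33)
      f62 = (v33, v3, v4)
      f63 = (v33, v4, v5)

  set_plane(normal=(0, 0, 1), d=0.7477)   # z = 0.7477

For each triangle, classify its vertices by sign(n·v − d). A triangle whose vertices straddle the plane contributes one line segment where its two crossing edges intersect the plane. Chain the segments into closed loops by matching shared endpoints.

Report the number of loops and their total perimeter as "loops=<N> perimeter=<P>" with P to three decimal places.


Straddling triangles (16 of 64):
  (v3,v8,v4) [--+] → (1.33025, 1.18143, 0.7477)–(1.81962, 0, 0.7477)  len=1.2788
  (v4,v8,v9) [+-+] → (1.33025, 1.18143, 0.7477)–(1.28666, 1.28666, 0.7477)  len=0.1139
  (v8,v12,v9) [--+] → (0.105235, 1.77603, 0.7477)–(1.28666, 1.28666, 0.7477)  len=1.2788
  (v9,v12,v13) [+-+] → (0.105235, 1.77603, 0.7477)–(0, 1.81962, 0.7477)  len=0.1139
  (v12,v16,v13) [--+] → (-1.18143, 1.33025, 0.7477)–(0, 1.81962, 0.7477)  len=1.2788
  (v13,v16,v17) [+-+] → (-1.18143, 1.33025, 0.7477)–(-1.28666, 1.28666, 0.7477)  len=0.1139
  (v16,v20,v17) [--+] → (-1.77603, 0.105235, 0.7477)–(-1.28666, 1.28666, 0.7477)  len=1.2788
  (v17,v20,v21) [+-+] → (-1.77603, 0.105235, 0.7477)–(-1.81962, 0, 0.7477)  len=0.1139
  (v20,v24,v21) [--+] → (-1.33025, -1.18143, 0.7477)–(-1.81962, 0, 0.7477)  len=1.2788
  (v21,v24,v25) [+-+] → (-1.33025, -1.18143, 0.7477)–(-1.28666, -1.28666, 0.7477)  len=0.1139
  (v24,v28,v25) [--+] → (-0.105235, -1.77603, 0.7477)–(-1.28666, -1.28666, 0.7477)  len=1.2788
  (v25,v28,v29) [+-+] → (-0.105235, -1.77603, 0.7477)–(0, -1.81962, 0.7477)  len=0.1139
  (v28,v32,v29) [--+] → (1.18143, -1.33025, 0.7477)–(0, -1.81962, 0.7477)  len=1.2788
  (v29,v32,v33) [+-+] → (1.18143, -1.33025, 0.7477)–(1.28666, -1.28666, 0.7477)  len=0.1139
  (v32,v3,v33) [--+] → (1.77603, -0.105235, 0.7477)–(1.28666, -1.28666, 0.7477)  len=1.2788
  (v33,v3,v4) [+-+] → (1.77603, -0.105235, 0.7477)–(1.81962, 0, 0.7477)  len=0.1139

Chained into 1 loop(s):
  loop 1: 16 segments, perimeter = 11.1414
Total perimeter = 11.141

loops=1 perimeter=11.141


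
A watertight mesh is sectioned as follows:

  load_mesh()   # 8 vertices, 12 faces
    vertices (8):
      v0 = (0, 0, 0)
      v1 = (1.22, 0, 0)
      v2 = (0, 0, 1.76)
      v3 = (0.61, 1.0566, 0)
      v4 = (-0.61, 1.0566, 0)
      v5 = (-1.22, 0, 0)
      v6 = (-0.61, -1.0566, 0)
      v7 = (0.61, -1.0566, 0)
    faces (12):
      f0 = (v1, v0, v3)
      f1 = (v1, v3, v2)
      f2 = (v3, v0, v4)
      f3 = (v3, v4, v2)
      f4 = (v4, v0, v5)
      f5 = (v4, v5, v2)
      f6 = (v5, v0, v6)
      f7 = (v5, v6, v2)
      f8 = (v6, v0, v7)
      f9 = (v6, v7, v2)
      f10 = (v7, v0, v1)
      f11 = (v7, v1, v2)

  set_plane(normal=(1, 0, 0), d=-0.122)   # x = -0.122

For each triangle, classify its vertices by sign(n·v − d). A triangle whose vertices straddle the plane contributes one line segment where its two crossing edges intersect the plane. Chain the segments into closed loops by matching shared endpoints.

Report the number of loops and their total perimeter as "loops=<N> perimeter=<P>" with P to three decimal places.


Straddling triangles (8 of 12):
  (v3,v0,v4) [++-] → (-0.122, 0.21132, 0)–(-0.122, 1.0566, 0)  len=0.8453
  (v3,v4,v2) [+-+] → (-0.122, 1.0566, 0)–(-0.122, 0.21132, 1.408)  len=1.6422
  (v4,v0,v5) [-+-] → (-0.122, 0.21132, 0)–(-0.122, 0, 0)  len=0.2113
  (v4,v5,v2) [--+] → (-0.122, 0, 1.584)–(-0.122, 0.21132, 1.408)  len=0.2750
  (v5,v0,v6) [-+-] → (-0.122, 0, 0)–(-0.122, -0.21132, 0)  len=0.2113
  (v5,v6,v2) [--+] → (-0.122, -0.21132, 1.408)–(-0.122, 0, 1.584)  len=0.2750
  (v6,v0,v7) [-++] → (-0.122, -0.21132, 0)–(-0.122, -1.0566, 0)  len=0.8453
  (v6,v7,v2) [-++] → (-0.122, -1.0566, 0)–(-0.122, -0.21132, 1.408)  len=1.6422

Chained into 1 loop(s):
  loop 1: 8 segments, perimeter = 5.9477
Total perimeter = 5.948

loops=1 perimeter=5.948


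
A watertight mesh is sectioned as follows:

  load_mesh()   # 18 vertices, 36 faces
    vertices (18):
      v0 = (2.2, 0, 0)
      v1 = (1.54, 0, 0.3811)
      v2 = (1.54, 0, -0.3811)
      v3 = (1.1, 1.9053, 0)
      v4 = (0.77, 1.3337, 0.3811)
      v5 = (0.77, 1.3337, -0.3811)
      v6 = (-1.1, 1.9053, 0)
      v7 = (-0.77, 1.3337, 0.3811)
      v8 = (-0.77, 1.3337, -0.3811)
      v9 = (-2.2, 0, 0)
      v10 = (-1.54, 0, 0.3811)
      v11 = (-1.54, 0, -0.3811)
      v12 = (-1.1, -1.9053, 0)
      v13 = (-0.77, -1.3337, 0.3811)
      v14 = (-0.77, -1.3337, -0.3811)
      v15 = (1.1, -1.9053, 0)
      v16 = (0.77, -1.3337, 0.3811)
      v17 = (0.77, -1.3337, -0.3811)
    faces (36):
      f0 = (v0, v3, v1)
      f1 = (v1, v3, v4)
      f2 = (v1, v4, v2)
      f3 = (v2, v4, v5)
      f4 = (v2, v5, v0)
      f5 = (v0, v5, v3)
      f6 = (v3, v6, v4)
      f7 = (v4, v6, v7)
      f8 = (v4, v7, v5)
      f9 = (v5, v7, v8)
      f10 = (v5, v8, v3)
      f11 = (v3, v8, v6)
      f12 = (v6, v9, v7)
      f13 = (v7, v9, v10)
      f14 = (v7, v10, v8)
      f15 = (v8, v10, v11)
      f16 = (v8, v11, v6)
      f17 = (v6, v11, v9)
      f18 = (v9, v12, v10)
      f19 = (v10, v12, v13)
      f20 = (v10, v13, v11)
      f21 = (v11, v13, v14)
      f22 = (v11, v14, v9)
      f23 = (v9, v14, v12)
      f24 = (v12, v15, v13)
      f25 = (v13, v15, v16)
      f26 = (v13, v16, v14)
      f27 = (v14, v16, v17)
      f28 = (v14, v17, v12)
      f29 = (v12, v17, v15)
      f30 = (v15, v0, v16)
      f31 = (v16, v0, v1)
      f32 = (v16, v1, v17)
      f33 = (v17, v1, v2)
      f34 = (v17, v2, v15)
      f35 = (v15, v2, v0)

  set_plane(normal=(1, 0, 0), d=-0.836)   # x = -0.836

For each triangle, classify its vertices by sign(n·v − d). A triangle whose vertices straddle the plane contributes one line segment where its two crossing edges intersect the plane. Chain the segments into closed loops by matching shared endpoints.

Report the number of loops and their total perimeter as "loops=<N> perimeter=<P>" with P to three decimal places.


loops=2 perimeter=4.687

Straddling triangles (16 of 36):
  (v3,v6,v4) [+-+] → (-0.836, 1.9053, 0)–(-0.836, 1.8246, 0.0538024)  len=0.0970
  (v4,v6,v7) [+-+] → (-0.836, 1.8246, 0.0538024)–(-0.836, 1.44802, 0.30488)  len=0.4526
  (v3,v8,v6) [++-] → (-0.836, 1.44802, -0.30488)–(-0.836, 1.9053, 0)  len=0.5496
  (v6,v9,v7) [--+] → (-0.836, 1.27214, 0.363511)–(-0.836, 1.44802, 0.30488)  len=0.1854
  (v7,v9,v10) [+--] → (-0.836, 1.27214, 0.363511)–(-0.836, 1.21938, 0.3811)  len=0.0556
  (v7,v10,v8) [+-+] → (-0.836, 1.21938, 0.3811)–(-0.836, 1.21938, -0.315769)  len=0.6969
  (v8,v10,v11) [+--] → (-0.836, 1.21938, -0.315769)–(-0.836, 1.21938, -0.3811)  len=0.0653
  (v8,v11,v6) [+--] → (-0.836, 1.21938, -0.3811)–(-0.836, 1.44802, -0.30488)  len=0.2410
  (v10,v12,v13) [--+] → (-0.836, -1.44802, 0.30488)–(-0.836, -1.21938, 0.3811)  len=0.2410
  (v10,v13,v11) [-+-] → (-0.836, -1.21938, 0.3811)–(-0.836, -1.21938, 0.315769)  len=0.0653
  (v11,v13,v14) [-++] → (-0.836, -1.21938, 0.315769)–(-0.836, -1.21938, -0.3811)  len=0.6969
  (v11,v14,v9) [-+-] → (-0.836, -1.21938, -0.3811)–(-0.836, -1.27214, -0.363511)  len=0.0556
  (v9,v14,v12) [-+-] → (-0.836, -1.27214, -0.363511)–(-0.836, -1.44802, -0.30488)  len=0.1854
  (v12,v15,v13) [-++] → (-0.836, -1.9053, 0)–(-0.836, -1.44802, 0.30488)  len=0.5496
  (v14,v17,v12) [++-] → (-0.836, -1.8246, -0.0538024)–(-0.836, -1.44802, -0.30488)  len=0.4526
  (v12,v17,v15) [-++] → (-0.836, -1.8246, -0.0538024)–(-0.836, -1.9053, 0)  len=0.0970

Chained into 2 loop(s):
  loop 1: 8 segments, perimeter = 2.3434
  loop 2: 8 segments, perimeter = 2.3434
Total perimeter = 4.687
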